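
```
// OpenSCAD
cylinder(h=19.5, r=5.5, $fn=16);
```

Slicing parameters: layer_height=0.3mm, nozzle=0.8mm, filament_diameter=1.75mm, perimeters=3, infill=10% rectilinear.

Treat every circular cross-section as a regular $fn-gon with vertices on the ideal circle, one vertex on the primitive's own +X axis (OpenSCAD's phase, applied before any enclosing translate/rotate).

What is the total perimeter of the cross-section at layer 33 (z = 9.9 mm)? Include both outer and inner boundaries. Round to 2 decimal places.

At z = 9.9 mm: the cylinder: section is a regular 16-gon, circumradius r=5.5 (perimeter = 2·16·5.500·sin(180°/16) = 34.34 mm). Overall, the cross-section is a single solid region. Total boundary length (outer) = 34.34 mm.

34.34 mm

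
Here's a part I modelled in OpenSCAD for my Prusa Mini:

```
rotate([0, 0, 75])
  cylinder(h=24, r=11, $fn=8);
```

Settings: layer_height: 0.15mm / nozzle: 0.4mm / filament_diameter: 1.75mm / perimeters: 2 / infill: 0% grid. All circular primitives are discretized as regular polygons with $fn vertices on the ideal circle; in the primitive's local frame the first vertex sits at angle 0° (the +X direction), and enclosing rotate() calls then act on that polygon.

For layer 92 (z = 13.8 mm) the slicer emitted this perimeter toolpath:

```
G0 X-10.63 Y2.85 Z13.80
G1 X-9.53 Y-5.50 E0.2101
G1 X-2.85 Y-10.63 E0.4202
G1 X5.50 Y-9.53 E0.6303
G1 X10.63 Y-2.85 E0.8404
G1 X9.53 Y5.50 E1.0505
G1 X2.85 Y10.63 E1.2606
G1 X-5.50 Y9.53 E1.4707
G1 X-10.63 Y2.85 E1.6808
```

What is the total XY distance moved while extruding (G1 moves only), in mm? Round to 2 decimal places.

Sum the Euclidean lengths of each G1 segment: total = 67.38 mm.

67.38 mm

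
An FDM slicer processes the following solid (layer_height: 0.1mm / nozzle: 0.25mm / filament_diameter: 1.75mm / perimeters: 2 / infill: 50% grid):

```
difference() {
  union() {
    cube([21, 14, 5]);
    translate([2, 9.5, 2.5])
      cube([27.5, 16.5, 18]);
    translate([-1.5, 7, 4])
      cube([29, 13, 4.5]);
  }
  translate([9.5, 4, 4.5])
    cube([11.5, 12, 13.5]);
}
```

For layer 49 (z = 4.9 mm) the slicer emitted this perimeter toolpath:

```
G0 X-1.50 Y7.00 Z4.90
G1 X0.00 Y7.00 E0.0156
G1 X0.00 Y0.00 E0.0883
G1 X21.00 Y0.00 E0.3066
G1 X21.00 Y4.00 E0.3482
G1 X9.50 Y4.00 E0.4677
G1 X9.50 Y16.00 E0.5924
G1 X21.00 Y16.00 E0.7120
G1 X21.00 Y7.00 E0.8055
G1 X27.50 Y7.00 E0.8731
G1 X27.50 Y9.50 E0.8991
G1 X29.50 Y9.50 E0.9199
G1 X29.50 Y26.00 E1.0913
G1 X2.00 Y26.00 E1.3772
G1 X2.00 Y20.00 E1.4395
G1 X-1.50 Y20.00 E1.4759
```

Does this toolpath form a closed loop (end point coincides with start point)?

Start point (G0): (-1.50, 7.00). End point (last G1): the path does not return to the start — open.

no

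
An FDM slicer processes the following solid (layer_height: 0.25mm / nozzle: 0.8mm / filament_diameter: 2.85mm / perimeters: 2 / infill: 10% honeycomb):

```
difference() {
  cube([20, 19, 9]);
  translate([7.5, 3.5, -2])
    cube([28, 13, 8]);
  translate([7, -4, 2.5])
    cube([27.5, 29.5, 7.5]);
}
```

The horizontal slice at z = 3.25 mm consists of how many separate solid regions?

At z = 3.25 mm: the 20×19 cube contributes its full rectangle; the cube at (7.5, 3.5) (footprint 28×13) is included at this height; the cube at (7, -4) (footprint 27.5×29.5) is included at this height; Taking the first minus the rest: starting from the 20×19 cube, the 28×13 cube at (7.5, 3.5) partially overlaps it — only the 162.50 mm² overlap (of its 364.00 mm²) is removed, clipping the outline; the 27.5×29.5 cube at (7, -4) partially overlaps it — only the 84.50 mm² overlap (of its 811.25 mm²) is removed, clipping the outline — 1 connected region. The result has 1 disconnected region.

1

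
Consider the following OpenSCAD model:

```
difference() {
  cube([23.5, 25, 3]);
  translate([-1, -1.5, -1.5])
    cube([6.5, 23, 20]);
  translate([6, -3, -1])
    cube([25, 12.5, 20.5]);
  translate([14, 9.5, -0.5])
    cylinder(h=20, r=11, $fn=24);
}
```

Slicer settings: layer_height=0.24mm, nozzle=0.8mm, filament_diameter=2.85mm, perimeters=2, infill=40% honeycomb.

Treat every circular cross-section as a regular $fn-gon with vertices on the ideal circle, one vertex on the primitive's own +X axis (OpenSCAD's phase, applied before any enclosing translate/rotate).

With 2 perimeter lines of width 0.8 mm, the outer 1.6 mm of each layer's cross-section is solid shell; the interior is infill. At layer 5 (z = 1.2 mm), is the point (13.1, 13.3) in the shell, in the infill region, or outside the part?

outside

At z = 1.2 mm: the cube is present — its section is the full 23.5×25 rectangle; the cube at (-1, -1.5) (footprint 6.5×23) is included at this height; the cube at (6, -3) is present — its section is the full 25×12.5 rectangle; the r=11 cylinder at (14, 9.5) contributes a regular 24-gon of circumradius 11; Subtracting the remaining from the first: starting from the 23.5×25 cube, the 6.5×23 cube at (-1, -1.5) partially overlaps it — only the 118.25 mm² overlap (of its 149.50 mm²) is removed, clipping the outline; the 25×12.5 cube at (6, -3) partially overlaps it — only the 166.25 mm² overlap (of its 312.50 mm²) is removed, clipping the outline; the r=11 cylinder at (14, 9.5) partially overlaps it — only the 174.77 mm² overlap (of its 375.81 mm²) is removed, clipping the outline — 2 connected regions. Overall, the cross-section has 2 separate islands. The nearest boundary edge runs (14.00, 20.50)→(11.15, 20.13); distance from the point to it = 7.02 mm. The point is not inside any of the regions above, so it lies outside the cross-section (7.02 mm from the nearest boundary).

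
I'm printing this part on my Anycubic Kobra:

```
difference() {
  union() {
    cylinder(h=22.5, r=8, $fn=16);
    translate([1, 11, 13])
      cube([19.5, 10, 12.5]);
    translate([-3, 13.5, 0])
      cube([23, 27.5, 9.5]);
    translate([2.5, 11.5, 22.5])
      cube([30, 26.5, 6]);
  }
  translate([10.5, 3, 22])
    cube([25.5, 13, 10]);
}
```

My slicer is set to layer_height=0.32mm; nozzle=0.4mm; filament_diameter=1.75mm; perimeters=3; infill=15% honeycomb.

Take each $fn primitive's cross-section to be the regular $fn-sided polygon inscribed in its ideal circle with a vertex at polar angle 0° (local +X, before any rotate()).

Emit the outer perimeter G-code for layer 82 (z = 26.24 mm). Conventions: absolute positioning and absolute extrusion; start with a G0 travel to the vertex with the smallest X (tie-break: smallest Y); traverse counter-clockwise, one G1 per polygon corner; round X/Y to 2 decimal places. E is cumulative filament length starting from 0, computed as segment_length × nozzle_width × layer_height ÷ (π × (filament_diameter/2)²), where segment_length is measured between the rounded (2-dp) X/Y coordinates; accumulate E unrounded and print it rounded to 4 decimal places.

At z = 26.24 mm: the cylinder is not intersected at this z (z outside [0, 22.5]); the cube at (1, 11) does not reach this height (z outside [13, 25.5]); the cube at (-3, 13.5) is not intersected at this z (z outside [0, 9.5]); the 30×26.5 cube at (2.5, 11.5) contributes its full rectangle; Combining (union): only the 30×26.5 cube at (2.5, 11.5) is present, so the union is just that shape — 1 connected region; the cube at (10.5, 3) (footprint 25.5×13) is included at this height; Subtracting the remaining from the first: starting from the result so far, the 25.5×13 cube at (10.5, 3) partially overlaps it — only the 99.00 mm² overlap (of its 331.50 mm²) is removed, clipping the outline — 1 connected region. The outline is a single polygon with 6 vertices. Extrusion per mm of travel: 0.4 × 0.32 / (π × 0.875²) = 0.053216. Accumulating E over each segment gives final E = 6.0134.

G0 X2.50 Y11.50 Z26.24
G1 X10.50 Y11.50 E0.4257
G1 X10.50 Y16.00 E0.6652
G1 X32.50 Y16.00 E1.8360
G1 X32.50 Y38.00 E3.0067
G1 X2.50 Y38.00 E4.6032
G1 X2.50 Y11.50 E6.0134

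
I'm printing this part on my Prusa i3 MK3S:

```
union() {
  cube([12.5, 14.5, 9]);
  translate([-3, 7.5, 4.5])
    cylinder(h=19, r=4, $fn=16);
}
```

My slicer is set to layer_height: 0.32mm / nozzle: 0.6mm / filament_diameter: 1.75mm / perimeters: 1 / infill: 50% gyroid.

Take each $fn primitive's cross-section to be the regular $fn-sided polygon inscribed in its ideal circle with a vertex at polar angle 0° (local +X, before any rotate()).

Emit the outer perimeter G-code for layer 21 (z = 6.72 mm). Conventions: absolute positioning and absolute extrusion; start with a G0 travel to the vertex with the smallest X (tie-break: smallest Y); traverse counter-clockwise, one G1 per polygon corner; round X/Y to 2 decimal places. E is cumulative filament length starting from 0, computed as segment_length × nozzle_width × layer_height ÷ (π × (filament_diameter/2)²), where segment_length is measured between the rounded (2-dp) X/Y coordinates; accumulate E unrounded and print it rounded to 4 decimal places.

At z = 6.72 mm: the cube (footprint 12.5×14.5) is included at this height; the r=4 cylinder at (-3, 7.5) contributes a regular 16-gon of circumradius 4; Taking the union: the regions partially overlap (shared area 3.32 mm²), so overlapping operands fuse into one piece — 1 connected region. The outline is a single polygon with 19 vertices. Extrusion per mm of travel: 0.6 × 0.32 / (π × 0.875²) = 0.079824. Accumulating E over each segment gives final E = 5.4457.

G0 X-7.00 Y7.50 Z6.72
G1 X-6.70 Y5.97 E0.1245
G1 X-5.83 Y4.67 E0.2493
G1 X-4.53 Y3.80 E0.3742
G1 X-3.00 Y3.50 E0.4986
G1 X-1.47 Y3.80 E0.6231
G1 X-0.17 Y4.67 E0.7480
G1 X0.00 Y4.93 E0.7728
G1 X0.00 Y0.00 E1.1663
G1 X12.50 Y0.00 E2.1641
G1 X12.50 Y14.50 E3.3216
G1 X0.00 Y14.50 E4.3194
G1 X0.00 Y10.07 E4.6730
G1 X-0.17 Y10.33 E4.6978
G1 X-1.47 Y11.20 E4.8226
G1 X-3.00 Y11.50 E4.9471
G1 X-4.53 Y11.20 E5.0716
G1 X-5.83 Y10.33 E5.1964
G1 X-6.70 Y9.03 E5.3213
G1 X-7.00 Y7.50 E5.4457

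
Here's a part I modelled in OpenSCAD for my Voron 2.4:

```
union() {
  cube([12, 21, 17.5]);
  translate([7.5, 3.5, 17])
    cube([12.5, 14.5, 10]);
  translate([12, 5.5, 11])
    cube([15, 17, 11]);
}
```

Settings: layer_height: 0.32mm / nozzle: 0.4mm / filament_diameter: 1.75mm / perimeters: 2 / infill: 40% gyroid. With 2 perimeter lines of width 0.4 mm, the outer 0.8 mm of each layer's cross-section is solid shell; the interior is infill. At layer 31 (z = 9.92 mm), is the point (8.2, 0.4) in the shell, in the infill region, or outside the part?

At z = 9.92 mm: the cube (footprint 12×21) is included at this height; the cube at (7.5, 3.5) is absent (z outside [17, 27]); the cube at (12, 5.5) is absent (z outside [11, 22]); Taking the union: only the 12×21 cube is present, so the union is just that shape — 1 connected region. Overall, the cross-section is a single solid region. The nearest boundary edge runs (0.00, 0.00)→(12.00, 0.00); distance from the point to it = 0.40 mm. The point is inside the cross-section, 0.40 mm from the nearest boundary — within the 0.8 mm shell band (2 × 0.4).

shell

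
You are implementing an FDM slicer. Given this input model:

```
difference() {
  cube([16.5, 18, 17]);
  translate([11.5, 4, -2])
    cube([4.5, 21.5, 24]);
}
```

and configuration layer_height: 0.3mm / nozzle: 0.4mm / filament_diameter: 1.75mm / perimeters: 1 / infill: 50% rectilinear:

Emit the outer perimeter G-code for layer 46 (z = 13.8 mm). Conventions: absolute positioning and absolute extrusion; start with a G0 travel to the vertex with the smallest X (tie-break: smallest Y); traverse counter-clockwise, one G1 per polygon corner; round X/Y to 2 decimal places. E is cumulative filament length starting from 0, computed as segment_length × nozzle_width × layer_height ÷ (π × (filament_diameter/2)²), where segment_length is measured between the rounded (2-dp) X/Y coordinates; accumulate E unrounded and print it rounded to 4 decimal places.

At z = 13.8 mm: the cube (footprint 16.5×18) is included at this height; the 4.5×21.5 cube at (11.5, 4) contributes its full rectangle; Taking the first minus the rest: starting from the 16.5×18 cube, the 4.5×21.5 cube at (11.5, 4) partially overlaps it — only the 63.00 mm² overlap (of its 96.75 mm²) is removed, clipping the outline — 1 connected region. The outline is a single polygon with 8 vertices. Extrusion per mm of travel: 0.4 × 0.3 / (π × 0.875²) = 0.049890. Accumulating E over each segment gives final E = 4.8393.

G0 X0.00 Y0.00 Z13.80
G1 X16.50 Y0.00 E0.8232
G1 X16.50 Y18.00 E1.7212
G1 X16.00 Y18.00 E1.7462
G1 X16.00 Y4.00 E2.4446
G1 X11.50 Y4.00 E2.6691
G1 X11.50 Y18.00 E3.3676
G1 X0.00 Y18.00 E3.9413
G1 X0.00 Y0.00 E4.8393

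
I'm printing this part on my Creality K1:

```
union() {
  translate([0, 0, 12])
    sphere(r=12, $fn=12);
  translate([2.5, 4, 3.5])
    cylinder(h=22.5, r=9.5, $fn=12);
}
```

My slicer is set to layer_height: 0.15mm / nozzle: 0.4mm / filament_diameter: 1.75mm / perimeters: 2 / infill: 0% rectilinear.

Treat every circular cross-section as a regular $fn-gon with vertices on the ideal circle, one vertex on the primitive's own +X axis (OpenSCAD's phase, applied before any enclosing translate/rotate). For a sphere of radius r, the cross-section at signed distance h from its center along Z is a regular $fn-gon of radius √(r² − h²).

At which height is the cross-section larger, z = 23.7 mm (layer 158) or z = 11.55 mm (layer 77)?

Layer 158 (z = 23.7): the r=12 sphere slices to a regular 12-gon of circumradius 2.666 (√(r²−h²) with h=11.7 from center) (area = (12/2)·2.666²·sin(360°/12) = 21.33 mm²); the r=9.5 cylinder at (2.5, 4) contributes a regular 12-gon of circumradius 9.5 (area = (12/2)·9.500²·sin(360°/12) = 270.75 mm²); Taking the union: the r=12 sphere lies entirely inside the r=9.5 cylinder at (2.5, 4), so the union is just the r=9.5 cylinder at (2.5, 4) — area = 270.75 mm². So its area = 270.75 mm². Layer 77 (z = 11.55): the sphere: section is a regular 12-gon, circumradius = √(r²−h²) = √(12²−0.45²) = 11.992 (area = (12/2)·11.992²·sin(360°/12) = 431.39 mm²); the cylinder at (2.5, 4): section is a regular 12-gon, circumradius r=9.5 (area = (12/2)·9.500²·sin(360°/12) = 270.75 mm²); Combining (union): the regions partially overlap — summed areas 702.14 mm² minus the doubly-counted overlap 238.72 mm² gives 463.42 mm² — area = 463.42 mm². So its area = 463.42 mm². Layer 77 is larger (463.42 vs 270.75 mm²).

layer 77 (z = 11.55 mm)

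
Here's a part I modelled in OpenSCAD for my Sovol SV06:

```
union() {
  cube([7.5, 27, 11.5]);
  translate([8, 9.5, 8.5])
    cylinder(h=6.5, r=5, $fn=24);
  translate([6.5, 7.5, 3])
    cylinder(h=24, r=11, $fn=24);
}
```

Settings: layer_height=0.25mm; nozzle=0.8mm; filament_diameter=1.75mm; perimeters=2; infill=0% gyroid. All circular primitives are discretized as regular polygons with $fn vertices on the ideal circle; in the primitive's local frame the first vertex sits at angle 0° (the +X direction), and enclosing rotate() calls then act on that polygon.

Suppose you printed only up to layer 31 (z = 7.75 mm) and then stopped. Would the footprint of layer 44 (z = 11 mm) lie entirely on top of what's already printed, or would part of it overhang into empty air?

Compare the two slices. At z = 7.75: the cube (footprint 7.5×27) is included at this height (area 202.50 mm²); the cylinder at (8, 9.5) is absent (z outside [8.5, 15]); the cylinder at (6.5, 7.5): section is a regular 24-gon, circumradius r=11 (area = (24/2)·11.000²·sin(360°/24) = 375.81 mm²); Taking the union: the regions partially overlap — summed areas 578.31 mm² minus the doubly-counted overlap 133.84 mm² gives 444.46 mm² — area = 444.46 mm². At z = 11: the cube (footprint 7.5×27) is included at this height (area 202.50 mm²); the cylinder at (8, 9.5): section is a regular 24-gon, circumradius r=5 (area = (24/2)·5.000²·sin(360°/24) = 77.65 mm²); the r=11 cylinder at (6.5, 7.5) contributes a regular 24-gon of circumradius 11 (area = (24/2)·11.000²·sin(360°/24) = 375.81 mm²); Merging all regions: the regions partially overlap — summed areas 655.95 mm² minus the doubly-counted overlap 211.49 mm² gives 444.46 mm² — area = 444.46 mm². Checking containment: the cross-section at z = 11 is a subset of the cross-section at z = 7.75.

entirely on top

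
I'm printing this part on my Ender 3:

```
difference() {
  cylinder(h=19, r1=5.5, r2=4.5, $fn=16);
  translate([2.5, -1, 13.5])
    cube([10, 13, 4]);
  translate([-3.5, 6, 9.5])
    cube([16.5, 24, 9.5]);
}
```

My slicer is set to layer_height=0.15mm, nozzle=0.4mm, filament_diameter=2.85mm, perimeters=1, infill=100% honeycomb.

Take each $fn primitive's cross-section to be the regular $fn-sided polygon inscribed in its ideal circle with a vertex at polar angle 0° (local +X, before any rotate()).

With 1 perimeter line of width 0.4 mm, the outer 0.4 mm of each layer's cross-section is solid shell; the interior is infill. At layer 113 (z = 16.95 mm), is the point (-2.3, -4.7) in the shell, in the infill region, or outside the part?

outside

At z = 16.95 mm: the cone: at t=0.892 of its height the radius interpolates to r₁+(r₂−r₁)t = 4.608, giving a regular 16-gon of that circumradius; the cube at (2.5, -1) is present — its section is the full 10×13 rectangle; the cube at (-3.5, 6) (footprint 16.5×24) is included at this height; After the difference (first − rest): starting from the cone, the 10×13 cube at (2.5, -1) partially overlaps it — only the 7.49 mm² overlap (of its 130.00 mm²) is removed, clipping the outline; the 16.5×24 cube at (-3.5, 6) misses the remaining region (no effect) — 1 connected region. Overall, the cross-section is a single solid region. The nearest boundary edge runs (-1.76, -4.26)→(-3.26, -3.26); distance from the point to it = 0.67 mm. The point is not inside any of the regions above, so it lies outside the cross-section (0.67 mm from the nearest boundary).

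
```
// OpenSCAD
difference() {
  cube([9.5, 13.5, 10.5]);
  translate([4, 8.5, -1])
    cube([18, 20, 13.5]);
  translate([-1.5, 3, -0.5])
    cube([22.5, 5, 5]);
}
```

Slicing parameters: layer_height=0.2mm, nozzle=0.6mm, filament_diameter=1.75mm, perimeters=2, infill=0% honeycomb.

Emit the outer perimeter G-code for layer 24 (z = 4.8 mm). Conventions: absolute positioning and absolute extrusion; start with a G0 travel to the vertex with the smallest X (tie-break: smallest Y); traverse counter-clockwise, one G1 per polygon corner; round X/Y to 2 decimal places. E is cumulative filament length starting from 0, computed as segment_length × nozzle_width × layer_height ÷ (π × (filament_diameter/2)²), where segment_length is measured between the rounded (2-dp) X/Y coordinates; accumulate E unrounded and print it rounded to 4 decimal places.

G0 X0.00 Y0.00 Z4.80
G1 X9.50 Y0.00 E0.4740
G1 X9.50 Y8.50 E0.8980
G1 X4.00 Y8.50 E1.1724
G1 X4.00 Y13.50 E1.4219
G1 X0.00 Y13.50 E1.6214
G1 X0.00 Y0.00 E2.2949

At z = 4.8 mm: the cube (footprint 9.5×13.5) is included at this height; the cube at (4, 8.5) is present — its section is the full 18×20 rectangle; the cube at (-1.5, 3) does not reach this height (z outside [-0.5, 4.5]); Subtracting the remaining from the first: starting from the 9.5×13.5 cube, the 18×20 cube at (4, 8.5) partially overlaps it — only the 27.50 mm² overlap (of its 360.00 mm²) is removed, clipping the outline — 1 connected region. The outline is a single polygon with 6 vertices. Extrusion per mm of travel: 0.6 × 0.2 / (π × 0.875²) = 0.049890. Accumulating E over each segment gives final E = 2.2949.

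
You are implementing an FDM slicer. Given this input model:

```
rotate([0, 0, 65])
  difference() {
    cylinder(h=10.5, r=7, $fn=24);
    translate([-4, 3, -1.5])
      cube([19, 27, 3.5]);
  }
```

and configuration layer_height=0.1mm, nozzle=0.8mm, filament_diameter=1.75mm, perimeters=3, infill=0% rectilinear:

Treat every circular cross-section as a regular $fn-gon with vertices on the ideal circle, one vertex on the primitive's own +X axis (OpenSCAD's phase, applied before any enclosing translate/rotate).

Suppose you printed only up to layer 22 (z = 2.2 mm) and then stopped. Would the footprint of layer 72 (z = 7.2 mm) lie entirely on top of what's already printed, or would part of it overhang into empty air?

entirely on top

Compare the two slices. At z = 2.2: the cylinder: section is a regular 24-gon, circumradius r=7 (area = (24/2)·7.000²·sin(360°/24) = 152.19 mm²); the cube at (-4, 3) is absent (z outside [-1.5, 2]); Taking the first minus the rest: none of the subtracted shapes is present at this height, so the r=7 cylinder is unchanged — area = 152.19 mm²; (rotated 65° about Z; rotation is an isometry so areas/perimeters/island counts are preserved). At z = 7.2: the r=7 cylinder contributes a regular 24-gon of circumradius 7 (area = (24/2)·7.000²·sin(360°/24) = 152.19 mm²); the cube at (-4, 3) is absent (z outside [-1.5, 2]); Taking the first minus the rest: none of the subtracted shapes is present at this height, so the r=7 cylinder is unchanged — area = 152.19 mm²; (whole slice rotated 65° about Z — lengths, areas and connectivity unchanged). Checking containment: the cross-section at z = 7.2 is a subset of the cross-section at z = 2.2.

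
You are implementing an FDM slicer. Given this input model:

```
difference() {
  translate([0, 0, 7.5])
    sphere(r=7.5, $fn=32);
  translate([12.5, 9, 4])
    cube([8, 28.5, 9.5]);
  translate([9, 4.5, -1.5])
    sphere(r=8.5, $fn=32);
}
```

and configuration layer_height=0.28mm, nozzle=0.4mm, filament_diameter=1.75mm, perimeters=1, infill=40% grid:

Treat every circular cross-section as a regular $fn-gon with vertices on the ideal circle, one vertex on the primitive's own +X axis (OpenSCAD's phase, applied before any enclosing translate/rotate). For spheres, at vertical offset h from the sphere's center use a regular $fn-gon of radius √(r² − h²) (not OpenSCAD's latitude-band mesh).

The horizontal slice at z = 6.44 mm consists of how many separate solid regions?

At z = 6.44 mm: the sphere: section is a regular 32-gon, circumradius = √(r²−h²) = √(7.5²−1.06²) = 7.425; the cube at (12.5, 9) (footprint 8×28.5) is included at this height; the sphere at (9, 4.5): section is a regular 32-gon, circumradius = √(r²−h²) = √(8.5²−7.94²) = 3.034; After the difference (first − rest): starting from the r=7.5 sphere, the 8×28.5 cube at (12.5, 9) misses the remaining region (no effect); the r=8.5 sphere at (9, 4.5) partially overlaps it — only the 0.60 mm² overlap (of its 28.74 mm²) is removed, clipping the outline — 1 connected region. The result has 1 disconnected region.

1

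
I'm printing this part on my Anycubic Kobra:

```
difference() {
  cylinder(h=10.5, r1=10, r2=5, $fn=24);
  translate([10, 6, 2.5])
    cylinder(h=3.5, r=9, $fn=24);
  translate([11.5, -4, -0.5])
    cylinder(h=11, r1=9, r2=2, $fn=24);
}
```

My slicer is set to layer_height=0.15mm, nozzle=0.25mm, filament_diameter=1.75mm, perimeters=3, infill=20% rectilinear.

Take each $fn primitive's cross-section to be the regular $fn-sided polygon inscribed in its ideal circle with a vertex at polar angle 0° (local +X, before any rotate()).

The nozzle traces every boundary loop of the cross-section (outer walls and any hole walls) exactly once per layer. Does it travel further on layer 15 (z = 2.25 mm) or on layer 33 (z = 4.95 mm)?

layer 15 (z = 2.25 mm)

Layer 15 (z = 2.25): the cone: at t=0.214 of its height the radius interpolates to r₁+(r₂−r₁)t = 8.929, giving a regular 24-gon of that circumradius (perimeter = 2·24·8.929·sin(180°/24) = 55.94 mm); the cylinder at (10, 6) is absent (z outside [2.5, 6]); the cone at (11.5, -4) contributes a regular 24-gon of circumradius 7.250 (interpolated between r1=9 and r2=2 at t=0.250) (perimeter = 2·24·7.250·sin(180°/24) = 45.42 mm); Taking the first minus the rest: starting from the cone, the cone at (11.5, -4) partially overlaps it — only the 27.94 mm² overlap (of its 163.25 mm²) is removed, clipping the outline — boundary = 56.47 mm. So its perimeter = 56.47 mm. Layer 33 (z = 4.95): the cone (r1=10→r2=5) has section circumradius 7.643 here — a regular 24-gon (perimeter = 2·24·7.643·sin(180°/24) = 47.88 mm); the r=9 cylinder at (10, 6) gives a regular 24-gon of circumradius 9 (constant along its height) (perimeter = 2·24·9.000·sin(180°/24) = 56.39 mm); the cone at (11.5, -4): at t=0.495 of its height the radius interpolates to r₁+(r₂−r₁)t = 5.532, giving a regular 24-gon of that circumradius (perimeter = 2·24·5.532·sin(180°/24) = 34.66 mm); After the difference (first − rest): starting from the cone, the r=9 cylinder at (10, 6) partially overlaps it — only the 39.33 mm² overlap (of its 251.57 mm²) is removed, clipping the outline; the cone at (11.5, -4) partially overlaps it — only the 1.51 mm² overlap (of its 95.04 mm²) is removed, clipping the outline — boundary = 46.47 mm. So its perimeter = 46.47 mm. Layer 15 is larger (56.47 vs 46.47 mm).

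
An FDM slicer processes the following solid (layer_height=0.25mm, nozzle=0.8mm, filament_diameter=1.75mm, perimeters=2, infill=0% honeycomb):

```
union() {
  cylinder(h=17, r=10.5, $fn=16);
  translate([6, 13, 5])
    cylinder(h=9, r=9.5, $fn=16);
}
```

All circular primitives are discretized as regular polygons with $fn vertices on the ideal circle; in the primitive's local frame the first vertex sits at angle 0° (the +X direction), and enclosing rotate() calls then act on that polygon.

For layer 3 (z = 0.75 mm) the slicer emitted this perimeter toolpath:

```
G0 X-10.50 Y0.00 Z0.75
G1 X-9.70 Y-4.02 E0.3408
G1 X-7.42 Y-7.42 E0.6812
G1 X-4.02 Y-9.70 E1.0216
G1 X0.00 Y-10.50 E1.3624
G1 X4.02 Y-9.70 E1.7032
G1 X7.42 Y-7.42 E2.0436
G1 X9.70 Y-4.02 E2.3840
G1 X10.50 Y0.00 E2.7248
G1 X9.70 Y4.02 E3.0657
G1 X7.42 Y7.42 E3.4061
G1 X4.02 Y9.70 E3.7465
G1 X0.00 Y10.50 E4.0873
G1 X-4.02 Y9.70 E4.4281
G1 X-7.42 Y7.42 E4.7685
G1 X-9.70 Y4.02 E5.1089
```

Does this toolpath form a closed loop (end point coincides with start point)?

Start point (G0): (-10.50, 0.00). End point (last G1): the path does not return to the start — open.

no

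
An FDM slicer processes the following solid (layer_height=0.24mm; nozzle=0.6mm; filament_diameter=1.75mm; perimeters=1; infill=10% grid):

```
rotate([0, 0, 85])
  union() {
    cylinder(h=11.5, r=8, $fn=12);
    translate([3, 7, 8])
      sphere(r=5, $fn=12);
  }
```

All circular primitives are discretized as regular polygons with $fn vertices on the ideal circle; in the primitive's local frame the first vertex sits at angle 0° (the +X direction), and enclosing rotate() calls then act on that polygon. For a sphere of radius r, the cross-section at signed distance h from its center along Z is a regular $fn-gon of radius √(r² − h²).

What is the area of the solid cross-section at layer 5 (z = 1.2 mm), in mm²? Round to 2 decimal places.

At z = 1.2 mm: the cylinder: section is a regular 12-gon, circumradius r=8 (area = (12/2)·8.000²·sin(360°/12) = 192.00 mm²); the sphere at (3, 7) is not intersected at this z (|z−center|=6.800 > r=5); Combining (union): only the r=8 cylinder is present, so the union is just that shape — area = 192.00 mm²; (rotated 85° about Z; rotation is an isometry so areas/perimeters/island counts are preserved). Overall, the cross-section is a single solid region. Net area = 192.00 mm².

192.00 mm²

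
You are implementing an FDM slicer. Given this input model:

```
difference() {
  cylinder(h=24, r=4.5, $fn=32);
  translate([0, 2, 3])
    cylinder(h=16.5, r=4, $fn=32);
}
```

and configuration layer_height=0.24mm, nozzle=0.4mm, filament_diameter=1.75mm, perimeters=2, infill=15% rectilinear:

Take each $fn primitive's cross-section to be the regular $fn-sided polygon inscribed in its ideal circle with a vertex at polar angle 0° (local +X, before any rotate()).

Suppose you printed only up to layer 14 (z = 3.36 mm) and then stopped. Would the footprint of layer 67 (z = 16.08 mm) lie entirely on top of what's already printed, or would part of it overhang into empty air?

Compare the two slices. At z = 3.36: the cylinder: section is a regular 32-gon, circumradius r=4.5 (area = (32/2)·4.500²·sin(360°/32) = 63.21 mm²); the cylinder at (0, 2): section is a regular 32-gon, circumradius r=4 (area = (32/2)·4.000²·sin(360°/32) = 49.94 mm²); Subtracting the remaining from the first: starting from the r=4.5 cylinder (63.21 mm²), the r=4 cylinder at (0, 2) partially overlaps it — only the 39.25 mm² overlap (of its 49.94 mm²) is removed, clipping the outline — area = 23.96 mm². At z = 16.08: the cylinder: section is a regular 32-gon, circumradius r=4.5 (area = (32/2)·4.500²·sin(360°/32) = 63.21 mm²); the cylinder at (0, 2): section is a regular 32-gon, circumradius r=4 (area = (32/2)·4.000²·sin(360°/32) = 49.94 mm²); Taking the first minus the rest: starting from the r=4.5 cylinder (63.21 mm²), the r=4 cylinder at (0, 2) partially overlaps it — only the 39.25 mm² overlap (of its 49.94 mm²) is removed, clipping the outline — area = 23.96 mm². Checking containment: the cross-section at z = 16.08 is a subset of the cross-section at z = 3.36.

entirely on top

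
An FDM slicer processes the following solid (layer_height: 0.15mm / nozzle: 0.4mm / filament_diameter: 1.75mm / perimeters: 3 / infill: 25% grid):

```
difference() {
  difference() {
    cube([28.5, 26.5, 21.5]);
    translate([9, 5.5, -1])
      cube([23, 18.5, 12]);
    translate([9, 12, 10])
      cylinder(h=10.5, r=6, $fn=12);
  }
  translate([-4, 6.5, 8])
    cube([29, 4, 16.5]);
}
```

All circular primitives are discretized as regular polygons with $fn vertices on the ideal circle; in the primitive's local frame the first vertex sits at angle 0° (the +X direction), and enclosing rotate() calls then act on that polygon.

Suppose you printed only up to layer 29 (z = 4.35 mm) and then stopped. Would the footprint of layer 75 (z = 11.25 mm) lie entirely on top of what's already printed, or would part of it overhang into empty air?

part overhangs

Compare the two slices. At z = 4.35: the 28.5×26.5 cube contributes its full rectangle (area 755.25 mm²); the cube at (9, 5.5) (footprint 23×18.5) is included at this height (area 425.50 mm²); the cylinder at (9, 12) does not reach this height (z outside [10, 20.5]); After the difference (first − rest): starting from the 28.5×26.5 cube (755.25 mm²), the 23×18.5 cube at (9, 5.5) partially overlaps it — only the 360.75 mm² overlap (of its 425.50 mm²) is removed, clipping the outline — area = 394.50 mm²; the cube at (-4, 6.5) is not intersected at this z (z outside [8, 24.5]); Taking the first minus the rest: none of the subtracted shapes is present at this height, so that combined region is unchanged — area = 394.50 mm². At z = 11.25: the 28.5×26.5 cube contributes its full rectangle (area 755.25 mm²); the cube at (9, 5.5) is not intersected at this z (z outside [-1, 11]); the r=6 cylinder at (9, 12) contributes a regular 12-gon of circumradius 6 (area = (12/2)·6.000²·sin(360°/12) = 108.00 mm²); After the difference (first − rest): starting from the 28.5×26.5 cube (755.25 mm²), the r=6 cylinder at (9, 12) lies wholly inside it (removes its full 108.00 mm² and its 37.27 mm outline becomes a hole wall) — area = 647.25 mm²; the cube at (-4, 6.5) (footprint 29×4) is included at this height (area 116.00 mm²); After the difference (first − rest): starting from that combined region (647.25 mm²), the 29×4 cube at (-4, 6.5) partially overlaps it — only the 64.33 mm² overlap (of its 116.00 mm²) is removed, clipping the outline — area = 582.92 mm². Checking containment: at z = 11.25 the cross-section extends beyond the z = 4.35 cross-section by about 260.58 mm².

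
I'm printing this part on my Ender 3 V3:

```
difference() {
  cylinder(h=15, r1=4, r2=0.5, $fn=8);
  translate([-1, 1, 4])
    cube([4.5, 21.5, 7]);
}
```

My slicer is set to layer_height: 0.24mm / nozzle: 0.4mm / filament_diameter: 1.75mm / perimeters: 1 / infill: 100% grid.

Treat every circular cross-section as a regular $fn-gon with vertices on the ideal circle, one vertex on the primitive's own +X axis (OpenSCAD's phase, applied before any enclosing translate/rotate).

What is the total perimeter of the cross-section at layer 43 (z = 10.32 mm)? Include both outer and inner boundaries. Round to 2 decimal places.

9.67 mm

At z = 10.32 mm: the cone: at t=0.688 of its height the radius interpolates to r₁+(r₂−r₁)t = 1.592, giving a regular 8-gon of that circumradius (perimeter = 2·8·1.592·sin(180°/8) = 9.75 mm); the cube at (-1, 1) is present — its section is the full 4.5×21.5 rectangle (perimeter 52.00 mm); Subtracting the remaining from the first: starting from the cone, the 4.5×21.5 cube at (-1, 1) partially overlaps it — only the 0.79 mm² overlap (of its 96.75 mm²) is removed, clipping the outline — boundary = 9.67 mm. Overall, the cross-section is a single solid region. Total boundary length (outer) = 9.67 mm.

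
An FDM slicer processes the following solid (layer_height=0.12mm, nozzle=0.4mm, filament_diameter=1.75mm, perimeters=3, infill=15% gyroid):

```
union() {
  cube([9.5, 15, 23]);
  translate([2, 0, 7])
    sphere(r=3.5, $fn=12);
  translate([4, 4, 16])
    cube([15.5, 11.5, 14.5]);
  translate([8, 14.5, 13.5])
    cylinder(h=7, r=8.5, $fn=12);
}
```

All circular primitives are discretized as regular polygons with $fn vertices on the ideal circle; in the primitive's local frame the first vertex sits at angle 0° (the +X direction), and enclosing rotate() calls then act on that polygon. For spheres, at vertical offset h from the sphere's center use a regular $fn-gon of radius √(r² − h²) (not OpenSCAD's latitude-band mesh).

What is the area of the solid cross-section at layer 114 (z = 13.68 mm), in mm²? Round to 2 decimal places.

At z = 13.68 mm: the cube (footprint 9.5×15) is included at this height (area 142.50 mm²); the sphere at (2, 0) does not reach this height (|z−center|=6.680 > r=3.5); the cube at (4, 4) is not intersected at this z (z outside [16, 30.5]); the cylinder at (8, 14.5): section is a regular 12-gon, circumradius r=8.5 (area = (12/2)·8.500²·sin(360°/12) = 216.75 mm²); Combining (union): the regions partially overlap — summed areas 359.25 mm² minus the doubly-counted overlap 70.92 mm² gives 288.33 mm² — area = 288.33 mm². Overall, the cross-section is a single solid region. Net area = 288.33 mm².

288.33 mm²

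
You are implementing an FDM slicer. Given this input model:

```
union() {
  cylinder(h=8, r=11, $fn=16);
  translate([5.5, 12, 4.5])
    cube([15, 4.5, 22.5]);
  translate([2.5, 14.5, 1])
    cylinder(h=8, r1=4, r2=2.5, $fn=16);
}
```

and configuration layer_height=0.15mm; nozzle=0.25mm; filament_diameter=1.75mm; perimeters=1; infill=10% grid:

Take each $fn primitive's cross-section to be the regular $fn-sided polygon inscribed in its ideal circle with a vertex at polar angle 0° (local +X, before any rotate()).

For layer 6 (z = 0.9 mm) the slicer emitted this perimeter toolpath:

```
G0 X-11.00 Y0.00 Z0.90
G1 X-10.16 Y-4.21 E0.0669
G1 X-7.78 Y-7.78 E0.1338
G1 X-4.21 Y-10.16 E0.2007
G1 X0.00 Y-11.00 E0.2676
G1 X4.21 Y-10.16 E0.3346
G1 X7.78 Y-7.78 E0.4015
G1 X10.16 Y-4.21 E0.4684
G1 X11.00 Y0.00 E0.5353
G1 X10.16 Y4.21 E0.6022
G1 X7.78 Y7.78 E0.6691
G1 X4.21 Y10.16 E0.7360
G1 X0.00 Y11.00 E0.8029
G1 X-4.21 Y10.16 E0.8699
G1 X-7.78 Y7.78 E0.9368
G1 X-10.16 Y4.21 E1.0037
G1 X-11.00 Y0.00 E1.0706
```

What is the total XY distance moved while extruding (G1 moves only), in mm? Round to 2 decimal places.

Sum the Euclidean lengths of each G1 segment: total = 68.67 mm.

68.67 mm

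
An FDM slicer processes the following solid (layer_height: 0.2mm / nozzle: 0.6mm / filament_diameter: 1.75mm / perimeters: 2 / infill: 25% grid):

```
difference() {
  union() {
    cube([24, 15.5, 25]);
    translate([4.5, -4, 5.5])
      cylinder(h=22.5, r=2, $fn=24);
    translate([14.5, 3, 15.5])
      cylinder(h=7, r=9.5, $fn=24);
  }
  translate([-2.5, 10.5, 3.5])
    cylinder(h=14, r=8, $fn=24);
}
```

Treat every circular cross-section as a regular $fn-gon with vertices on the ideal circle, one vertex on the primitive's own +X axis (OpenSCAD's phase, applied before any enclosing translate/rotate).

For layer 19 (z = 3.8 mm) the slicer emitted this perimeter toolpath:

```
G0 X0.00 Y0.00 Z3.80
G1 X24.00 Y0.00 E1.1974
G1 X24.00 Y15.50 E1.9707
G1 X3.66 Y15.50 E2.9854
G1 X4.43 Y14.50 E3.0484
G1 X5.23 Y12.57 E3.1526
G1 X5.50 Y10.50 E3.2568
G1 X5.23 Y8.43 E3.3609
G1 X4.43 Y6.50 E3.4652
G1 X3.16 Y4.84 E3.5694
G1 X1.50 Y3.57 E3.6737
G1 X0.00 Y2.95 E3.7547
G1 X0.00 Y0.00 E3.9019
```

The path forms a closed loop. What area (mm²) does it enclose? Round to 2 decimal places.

Apply the shoelace formula to the sequence of (X, Y) vertices; enclosed area = 317.38 mm².

317.38 mm²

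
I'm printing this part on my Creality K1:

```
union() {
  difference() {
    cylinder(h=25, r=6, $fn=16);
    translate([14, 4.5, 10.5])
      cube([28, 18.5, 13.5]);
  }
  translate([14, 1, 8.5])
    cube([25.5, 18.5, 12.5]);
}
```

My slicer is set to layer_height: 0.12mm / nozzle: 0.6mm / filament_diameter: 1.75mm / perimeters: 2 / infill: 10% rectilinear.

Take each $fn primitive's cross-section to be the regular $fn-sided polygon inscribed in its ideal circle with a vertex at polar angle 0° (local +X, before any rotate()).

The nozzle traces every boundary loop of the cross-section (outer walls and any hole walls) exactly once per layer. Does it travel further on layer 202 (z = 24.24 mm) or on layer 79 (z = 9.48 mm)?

Layer 202 (z = 24.24): the r=6 cylinder gives a regular 16-gon of circumradius 6 (constant along its height) (perimeter = 2·16·6.000·sin(180°/16) = 37.46 mm); the cube at (14, 4.5) is not intersected at this z (z outside [10.5, 24]); Taking the first minus the rest: none of the subtracted shapes is present at this height, so the r=6 cylinder is unchanged — boundary = 37.46 mm; the cube at (14, 1) is absent (z outside [8.5, 21]); Combining (union): only that combined region is present, so the union is just that shape — boundary = 37.46 mm. So its perimeter = 37.46 mm. Layer 79 (z = 9.48): the r=6 cylinder gives a regular 16-gon of circumradius 6 (constant along its height) (perimeter = 2·16·6.000·sin(180°/16) = 37.46 mm); the cube at (14, 4.5) is not intersected at this z (z outside [10.5, 24]); Taking the first minus the rest: none of the subtracted shapes is present at this height, so the r=6 cylinder is unchanged — boundary = 37.46 mm; the cube at (14, 1) is present — its section is the full 25.5×18.5 rectangle (perimeter 88.00 mm); Taking the union: the 2 present regions are separate (no shared area or edge), so areas and boundary lengths simply add and each stays a separate island — boundary = 125.46 mm. So its perimeter = 125.46 mm. Layer 79 is larger (125.46 vs 37.46 mm).

layer 79 (z = 9.48 mm)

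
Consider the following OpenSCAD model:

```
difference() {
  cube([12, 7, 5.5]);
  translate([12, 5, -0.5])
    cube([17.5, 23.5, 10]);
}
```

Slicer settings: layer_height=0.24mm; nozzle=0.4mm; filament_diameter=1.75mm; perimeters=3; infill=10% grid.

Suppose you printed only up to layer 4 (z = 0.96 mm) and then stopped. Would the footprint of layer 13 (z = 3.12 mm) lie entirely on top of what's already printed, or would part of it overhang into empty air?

Compare the two slices. At z = 0.96: the cube is present — its section is the full 12×7 rectangle (area 84.00 mm²); the cube at (12, 5) is present — its section is the full 17.5×23.5 rectangle (area 411.25 mm²); Taking the first minus the rest: starting from the 12×7 cube (84.00 mm²), the 17.5×23.5 cube at (12, 5) misses the remaining region (no effect) — area = 84.00 mm². At z = 3.12: the cube (footprint 12×7) is included at this height (area 84.00 mm²); the 17.5×23.5 cube at (12, 5) contributes its full rectangle (area 411.25 mm²); After the difference (first − rest): starting from the 12×7 cube (84.00 mm²), the 17.5×23.5 cube at (12, 5) misses the remaining region (no effect) — area = 84.00 mm². Checking containment: the cross-section at z = 3.12 is a subset of the cross-section at z = 0.96.

entirely on top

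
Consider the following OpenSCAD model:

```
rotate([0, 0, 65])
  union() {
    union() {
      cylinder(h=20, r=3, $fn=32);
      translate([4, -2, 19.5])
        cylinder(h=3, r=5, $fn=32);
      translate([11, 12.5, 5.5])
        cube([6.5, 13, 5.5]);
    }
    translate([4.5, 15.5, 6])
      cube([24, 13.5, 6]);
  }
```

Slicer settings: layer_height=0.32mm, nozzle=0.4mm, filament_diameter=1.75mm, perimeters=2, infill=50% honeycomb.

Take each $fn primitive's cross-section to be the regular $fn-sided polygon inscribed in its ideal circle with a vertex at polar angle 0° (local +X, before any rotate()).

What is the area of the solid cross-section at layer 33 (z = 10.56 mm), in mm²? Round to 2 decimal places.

371.59 mm²

At z = 10.56 mm: the r=3 cylinder contributes a regular 32-gon of circumradius 3 (area = (32/2)·3.000²·sin(360°/32) = 28.09 mm²); the cylinder at (4, -2) is absent (z outside [19.5, 22.5]); the 6.5×13 cube at (11, 12.5) contributes its full rectangle (area 84.50 mm²); Combining (union): the 2 present regions are separate (no shared area or edge), so areas and boundary lengths simply add and each stays a separate island — area = 112.59 mm²; the 24×13.5 cube at (4.5, 15.5) contributes its full rectangle (area 324.00 mm²); Taking the union: the regions partially overlap — summed areas 436.59 mm² minus the doubly-counted overlap 65.00 mm² gives 371.59 mm² — area = 371.59 mm²; (rotated 65° about Z; rotation is an isometry so areas/perimeters/island counts are preserved). Overall, the cross-section has 2 separate islands. Net area = 371.59 mm².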